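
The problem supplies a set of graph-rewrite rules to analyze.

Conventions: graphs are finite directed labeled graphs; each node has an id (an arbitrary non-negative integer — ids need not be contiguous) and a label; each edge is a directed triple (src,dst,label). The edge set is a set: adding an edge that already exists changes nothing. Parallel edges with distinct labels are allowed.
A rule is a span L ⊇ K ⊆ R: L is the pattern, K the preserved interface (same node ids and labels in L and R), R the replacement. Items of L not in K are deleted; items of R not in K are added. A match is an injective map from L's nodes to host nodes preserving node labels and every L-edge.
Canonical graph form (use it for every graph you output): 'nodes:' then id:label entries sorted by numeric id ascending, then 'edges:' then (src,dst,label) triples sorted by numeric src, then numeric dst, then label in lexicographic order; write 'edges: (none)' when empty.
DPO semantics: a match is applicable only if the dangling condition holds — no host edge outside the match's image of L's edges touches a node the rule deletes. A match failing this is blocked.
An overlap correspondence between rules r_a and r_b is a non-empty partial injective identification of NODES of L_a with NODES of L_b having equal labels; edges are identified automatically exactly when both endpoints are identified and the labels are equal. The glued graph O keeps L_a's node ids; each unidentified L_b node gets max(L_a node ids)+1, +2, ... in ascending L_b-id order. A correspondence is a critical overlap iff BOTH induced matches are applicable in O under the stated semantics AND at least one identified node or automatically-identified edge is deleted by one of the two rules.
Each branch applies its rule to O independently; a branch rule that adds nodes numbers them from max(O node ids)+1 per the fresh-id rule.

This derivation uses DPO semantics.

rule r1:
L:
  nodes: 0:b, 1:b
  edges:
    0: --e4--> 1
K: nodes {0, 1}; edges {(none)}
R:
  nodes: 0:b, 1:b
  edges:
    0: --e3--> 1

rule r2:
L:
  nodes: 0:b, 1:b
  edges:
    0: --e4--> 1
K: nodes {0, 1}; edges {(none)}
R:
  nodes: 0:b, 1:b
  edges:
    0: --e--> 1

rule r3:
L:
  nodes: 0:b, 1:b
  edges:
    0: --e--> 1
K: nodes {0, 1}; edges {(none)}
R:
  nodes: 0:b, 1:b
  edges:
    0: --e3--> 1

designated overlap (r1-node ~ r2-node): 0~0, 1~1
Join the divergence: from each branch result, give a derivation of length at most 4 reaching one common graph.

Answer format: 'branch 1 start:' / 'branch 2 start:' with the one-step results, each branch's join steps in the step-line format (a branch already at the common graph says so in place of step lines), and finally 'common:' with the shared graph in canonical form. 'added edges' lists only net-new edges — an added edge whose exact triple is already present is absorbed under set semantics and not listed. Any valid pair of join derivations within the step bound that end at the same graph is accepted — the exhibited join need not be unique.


branch 1 start:
nodes: 0:b, 1:b
edges: (0,1,e3)
branch 2 start:
nodes: 0:b, 1:b
edges: (0,1,e)
branch 1: already at the common graph (0 steps)
branch 2 step 1: rule r3; match: 0->0, 1->1; deleted nodes (none); deleted edges (0,1,e); added nodes (none); added edges (0,1,e3); result: nodes: 0:b, 1:b edges: (0,1,e3)
common:
nodes: 0:b, 1:b
edges: (0,1,e3)


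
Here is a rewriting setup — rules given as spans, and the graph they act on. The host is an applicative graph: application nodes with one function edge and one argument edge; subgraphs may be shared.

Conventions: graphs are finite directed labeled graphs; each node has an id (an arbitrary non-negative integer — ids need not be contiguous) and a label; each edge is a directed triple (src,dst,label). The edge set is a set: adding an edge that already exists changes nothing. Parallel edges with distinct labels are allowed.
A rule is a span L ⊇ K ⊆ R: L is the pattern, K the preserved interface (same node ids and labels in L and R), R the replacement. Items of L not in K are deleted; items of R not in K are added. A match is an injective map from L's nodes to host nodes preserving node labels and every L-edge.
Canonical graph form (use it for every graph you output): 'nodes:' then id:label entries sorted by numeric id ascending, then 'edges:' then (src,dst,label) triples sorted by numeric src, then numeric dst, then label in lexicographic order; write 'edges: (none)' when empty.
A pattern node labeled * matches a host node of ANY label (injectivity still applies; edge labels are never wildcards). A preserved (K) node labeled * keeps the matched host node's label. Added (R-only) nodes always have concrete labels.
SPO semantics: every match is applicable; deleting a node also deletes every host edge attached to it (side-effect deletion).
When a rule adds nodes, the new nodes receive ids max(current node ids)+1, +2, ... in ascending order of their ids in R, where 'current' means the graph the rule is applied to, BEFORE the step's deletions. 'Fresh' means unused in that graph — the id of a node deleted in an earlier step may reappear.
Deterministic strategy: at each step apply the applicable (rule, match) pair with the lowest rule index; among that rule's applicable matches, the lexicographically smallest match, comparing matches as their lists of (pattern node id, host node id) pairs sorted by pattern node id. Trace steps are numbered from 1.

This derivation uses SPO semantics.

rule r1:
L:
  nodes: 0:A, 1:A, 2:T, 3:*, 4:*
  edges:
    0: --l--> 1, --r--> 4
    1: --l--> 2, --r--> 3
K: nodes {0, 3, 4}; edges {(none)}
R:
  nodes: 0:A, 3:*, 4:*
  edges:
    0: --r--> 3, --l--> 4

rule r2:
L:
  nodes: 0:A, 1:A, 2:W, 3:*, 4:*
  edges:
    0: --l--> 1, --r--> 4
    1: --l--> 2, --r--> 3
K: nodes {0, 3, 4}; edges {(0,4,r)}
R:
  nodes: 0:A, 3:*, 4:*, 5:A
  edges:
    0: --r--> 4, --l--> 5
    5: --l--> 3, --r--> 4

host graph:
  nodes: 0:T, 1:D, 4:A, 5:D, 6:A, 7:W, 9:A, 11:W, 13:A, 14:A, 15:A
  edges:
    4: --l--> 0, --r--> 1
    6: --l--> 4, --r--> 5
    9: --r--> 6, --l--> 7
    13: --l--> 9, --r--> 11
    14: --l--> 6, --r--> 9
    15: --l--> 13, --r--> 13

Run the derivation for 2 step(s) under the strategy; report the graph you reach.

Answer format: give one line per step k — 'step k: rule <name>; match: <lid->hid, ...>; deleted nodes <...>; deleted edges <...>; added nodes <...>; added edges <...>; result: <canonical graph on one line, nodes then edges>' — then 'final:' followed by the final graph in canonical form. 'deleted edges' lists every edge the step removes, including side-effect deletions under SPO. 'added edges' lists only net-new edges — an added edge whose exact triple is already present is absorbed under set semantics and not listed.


step 1: rule r1; match: 0->6, 1->4, 2->0, 3->1, 4->5; deleted nodes 0, 4; deleted edges (4,0,l); (4,1,r); (6,4,l); (6,5,r); added nodes (none); added edges (6,1,r); (6,5,l); result: nodes: 1:D, 5:D, 6:A, 7:W, 9:A, 11:W, 13:A, 14:A, 15:A edges: (6,1,r); (6,5,l); (9,6,r); (9,7,l); (13,9,l); (13,11,r); (14,6,l); (14,9,r); (15,13,l); (15,13,r)
step 2: rule r2; match: 0->13, 1->9, 2->7, 3->6, 4->11; deleted nodes 7, 9; deleted edges (9,6,r); (9,7,l); (13,9,l); (14,9,r); added nodes 16; added edges (13,16,l); (16,6,l); (16,11,r); result: nodes: 1:D, 5:D, 6:A, 11:W, 13:A, 14:A, 15:A, 16:A edges: (6,1,r); (6,5,l); (13,11,r); (13,16,l); (14,6,l); (15,13,l); (15,13,r); (16,6,l); (16,11,r)
final:
nodes: 1:D, 5:D, 6:A, 11:W, 13:A, 14:A, 15:A, 16:A
edges: (6,1,r); (6,5,l); (13,11,r); (13,16,l); (14,6,l); (15,13,l); (15,13,r); (16,6,l); (16,11,r)


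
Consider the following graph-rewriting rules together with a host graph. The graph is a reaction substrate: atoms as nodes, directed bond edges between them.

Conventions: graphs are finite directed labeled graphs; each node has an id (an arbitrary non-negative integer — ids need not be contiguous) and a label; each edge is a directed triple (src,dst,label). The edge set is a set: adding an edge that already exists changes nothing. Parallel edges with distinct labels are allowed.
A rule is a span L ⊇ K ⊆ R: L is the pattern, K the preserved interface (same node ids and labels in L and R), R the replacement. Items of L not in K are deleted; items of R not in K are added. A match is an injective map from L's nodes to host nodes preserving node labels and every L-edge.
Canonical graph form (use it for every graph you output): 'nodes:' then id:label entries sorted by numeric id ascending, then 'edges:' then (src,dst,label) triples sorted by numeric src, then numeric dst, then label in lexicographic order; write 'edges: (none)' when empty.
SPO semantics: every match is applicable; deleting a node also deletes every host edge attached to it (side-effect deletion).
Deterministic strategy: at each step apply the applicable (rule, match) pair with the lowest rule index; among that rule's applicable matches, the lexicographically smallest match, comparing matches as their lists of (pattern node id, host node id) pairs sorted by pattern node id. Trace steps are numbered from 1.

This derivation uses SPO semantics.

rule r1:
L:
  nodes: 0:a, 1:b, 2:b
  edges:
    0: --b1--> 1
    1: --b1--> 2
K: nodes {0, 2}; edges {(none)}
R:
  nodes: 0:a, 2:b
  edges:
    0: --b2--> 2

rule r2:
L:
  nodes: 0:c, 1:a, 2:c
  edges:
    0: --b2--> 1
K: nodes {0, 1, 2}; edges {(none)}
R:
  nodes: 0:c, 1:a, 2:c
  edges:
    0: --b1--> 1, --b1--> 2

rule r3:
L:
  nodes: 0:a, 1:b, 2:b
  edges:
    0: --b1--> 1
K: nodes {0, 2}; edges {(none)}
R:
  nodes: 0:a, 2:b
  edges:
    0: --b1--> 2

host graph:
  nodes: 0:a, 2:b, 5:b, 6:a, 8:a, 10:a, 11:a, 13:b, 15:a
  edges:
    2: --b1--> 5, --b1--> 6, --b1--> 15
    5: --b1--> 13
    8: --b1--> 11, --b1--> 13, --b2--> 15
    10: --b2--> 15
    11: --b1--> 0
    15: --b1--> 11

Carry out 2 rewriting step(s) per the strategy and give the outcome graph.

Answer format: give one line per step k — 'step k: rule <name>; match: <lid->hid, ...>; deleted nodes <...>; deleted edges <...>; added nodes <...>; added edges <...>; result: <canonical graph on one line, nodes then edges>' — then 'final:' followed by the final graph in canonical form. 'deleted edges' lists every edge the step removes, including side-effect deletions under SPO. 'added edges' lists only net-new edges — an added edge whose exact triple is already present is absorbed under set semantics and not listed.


step 1: rule r3; match: 0->8, 1->13, 2->2; deleted nodes 13; deleted edges (5,13,b1); (8,13,b1); added nodes (none); added edges (8,2,b1); result: nodes: 0:a, 2:b, 5:b, 6:a, 8:a, 10:a, 11:a, 15:a edges: (2,5,b1); (2,6,b1); (2,15,b1); (8,2,b1); (8,11,b1); (8,15,b2); (10,15,b2); (11,0,b1); (15,11,b1)
step 2: rule r1; match: 0->8, 1->2, 2->5; deleted nodes 2; deleted edges (2,5,b1); (2,6,b1); (2,15,b1); (8,2,b1); added nodes (none); added edges (8,5,b2); result: nodes: 0:a, 5:b, 6:a, 8:a, 10:a, 11:a, 15:a edges: (8,5,b2); (8,11,b1); (8,15,b2); (10,15,b2); (11,0,b1); (15,11,b1)
final:
nodes: 0:a, 5:b, 6:a, 8:a, 10:a, 11:a, 15:a
edges: (8,5,b2); (8,11,b1); (8,15,b2); (10,15,b2); (11,0,b1); (15,11,b1)


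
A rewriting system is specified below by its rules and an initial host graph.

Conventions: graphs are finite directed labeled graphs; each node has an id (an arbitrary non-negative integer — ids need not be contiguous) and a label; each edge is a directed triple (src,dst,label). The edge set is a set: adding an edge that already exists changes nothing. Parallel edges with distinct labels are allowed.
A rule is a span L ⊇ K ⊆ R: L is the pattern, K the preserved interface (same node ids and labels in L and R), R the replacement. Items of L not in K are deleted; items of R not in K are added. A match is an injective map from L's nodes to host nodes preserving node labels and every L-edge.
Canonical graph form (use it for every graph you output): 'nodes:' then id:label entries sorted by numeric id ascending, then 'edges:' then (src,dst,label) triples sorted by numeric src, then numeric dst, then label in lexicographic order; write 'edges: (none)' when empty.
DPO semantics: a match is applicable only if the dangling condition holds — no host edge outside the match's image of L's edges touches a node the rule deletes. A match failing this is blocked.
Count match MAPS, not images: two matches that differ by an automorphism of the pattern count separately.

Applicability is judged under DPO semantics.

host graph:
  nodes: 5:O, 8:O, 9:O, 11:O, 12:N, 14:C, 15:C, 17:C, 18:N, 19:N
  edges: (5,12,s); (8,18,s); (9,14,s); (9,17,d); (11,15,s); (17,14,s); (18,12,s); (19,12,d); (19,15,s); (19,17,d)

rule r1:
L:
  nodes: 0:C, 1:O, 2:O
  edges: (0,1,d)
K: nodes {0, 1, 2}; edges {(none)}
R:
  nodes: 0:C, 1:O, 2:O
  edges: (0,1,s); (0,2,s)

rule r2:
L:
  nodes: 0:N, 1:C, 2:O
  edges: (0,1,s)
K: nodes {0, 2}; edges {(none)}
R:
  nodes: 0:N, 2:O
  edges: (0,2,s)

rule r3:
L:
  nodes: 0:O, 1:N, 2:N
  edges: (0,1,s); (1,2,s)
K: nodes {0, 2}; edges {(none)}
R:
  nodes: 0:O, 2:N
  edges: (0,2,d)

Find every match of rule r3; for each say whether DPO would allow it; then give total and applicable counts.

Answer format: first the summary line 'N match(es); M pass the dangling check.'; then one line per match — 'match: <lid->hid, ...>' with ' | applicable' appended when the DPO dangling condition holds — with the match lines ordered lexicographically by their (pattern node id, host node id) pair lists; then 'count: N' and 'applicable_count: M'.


1 match(es); 1 pass the dangling check.
match: 0->8, 1->18, 2->12 | applicable
count: 1
applicable_count: 1


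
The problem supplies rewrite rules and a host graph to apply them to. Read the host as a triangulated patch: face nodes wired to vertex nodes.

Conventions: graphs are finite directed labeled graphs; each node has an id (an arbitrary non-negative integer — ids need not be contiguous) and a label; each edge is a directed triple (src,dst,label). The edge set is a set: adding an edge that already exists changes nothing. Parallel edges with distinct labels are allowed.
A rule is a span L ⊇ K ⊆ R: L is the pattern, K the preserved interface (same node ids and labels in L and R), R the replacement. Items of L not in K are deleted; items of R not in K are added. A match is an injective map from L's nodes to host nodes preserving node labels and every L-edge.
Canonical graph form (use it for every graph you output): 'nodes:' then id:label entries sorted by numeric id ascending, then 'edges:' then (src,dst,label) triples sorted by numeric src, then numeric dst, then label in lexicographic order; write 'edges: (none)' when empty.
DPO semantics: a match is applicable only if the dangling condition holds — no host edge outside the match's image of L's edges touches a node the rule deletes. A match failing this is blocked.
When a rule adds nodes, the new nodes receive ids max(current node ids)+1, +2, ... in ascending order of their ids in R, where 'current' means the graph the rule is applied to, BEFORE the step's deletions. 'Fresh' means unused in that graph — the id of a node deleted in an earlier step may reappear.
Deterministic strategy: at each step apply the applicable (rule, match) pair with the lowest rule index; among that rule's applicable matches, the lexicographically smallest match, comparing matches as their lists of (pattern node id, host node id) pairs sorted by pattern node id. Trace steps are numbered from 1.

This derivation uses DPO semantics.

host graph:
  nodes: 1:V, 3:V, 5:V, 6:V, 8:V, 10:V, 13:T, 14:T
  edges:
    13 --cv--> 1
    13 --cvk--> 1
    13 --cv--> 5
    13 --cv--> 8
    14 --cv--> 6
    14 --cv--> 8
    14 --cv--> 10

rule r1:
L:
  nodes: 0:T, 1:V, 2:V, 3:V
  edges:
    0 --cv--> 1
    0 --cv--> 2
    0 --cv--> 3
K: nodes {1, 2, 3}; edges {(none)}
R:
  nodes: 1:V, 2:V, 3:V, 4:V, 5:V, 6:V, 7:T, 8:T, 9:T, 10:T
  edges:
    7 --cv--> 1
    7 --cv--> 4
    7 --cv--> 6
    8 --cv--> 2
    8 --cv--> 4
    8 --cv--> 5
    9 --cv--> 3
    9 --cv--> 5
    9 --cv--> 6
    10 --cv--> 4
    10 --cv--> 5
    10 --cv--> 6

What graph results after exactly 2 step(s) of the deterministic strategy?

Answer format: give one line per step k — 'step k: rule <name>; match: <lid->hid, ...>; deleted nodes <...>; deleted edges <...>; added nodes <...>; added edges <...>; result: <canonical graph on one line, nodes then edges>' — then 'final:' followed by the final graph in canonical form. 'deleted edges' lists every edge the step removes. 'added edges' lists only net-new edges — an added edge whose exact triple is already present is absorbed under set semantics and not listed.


step 1: rule r1; match: 0->14, 1->6, 2->8, 3->10; deleted nodes 14; deleted edges (14,6,cv); (14,8,cv); (14,10,cv); added nodes 15, 16, 17, 18, 19, 20, 21; added edges (18,6,cv); (18,15,cv); (18,17,cv); (19,8,cv); (19,15,cv); (19,16,cv); (20,10,cv); (20,16,cv); (20,17,cv); (21,15,cv); (21,16,cv); (21,17,cv); result: nodes: 1:V, 3:V, 5:V, 6:V, 8:V, 10:V, 13:T, 15:V, 16:V, 17:V, 18:T, 19:T, 20:T, 21:T edges: (13,1,cv); (13,1,cvk); (13,5,cv); (13,8,cv); (18,6,cv); (18,15,cv); (18,17,cv); (19,8,cv); (19,15,cv); (19,16,cv); (20,10,cv); (20,16,cv); (20,17,cv); (21,15,cv); (21,16,cv); (21,17,cv)
step 2: rule r1; match: 0->18, 1->6, 2->15, 3->17; deleted nodes 18; deleted edges (18,6,cv); (18,15,cv); (18,17,cv); added nodes 22, 23, 24, 25, 26, 27, 28; added edges (25,6,cv); (25,22,cv); (25,24,cv); (26,15,cv); (26,22,cv); (26,23,cv); (27,17,cv); (27,23,cv); (27,24,cv); (28,22,cv); (28,23,cv); (28,24,cv); result: nodes: 1:V, 3:V, 5:V, 6:V, 8:V, 10:V, 13:T, 15:V, 16:V, 17:V, 19:T, 20:T, 21:T, 22:V, 23:V, 24:V, 25:T, 26:T, 27:T, 28:T edges: (13,1,cv); (13,1,cvk); (13,5,cv); (13,8,cv); (19,8,cv); (19,15,cv); (19,16,cv); (20,10,cv); (20,16,cv); (20,17,cv); (21,15,cv); (21,16,cv); (21,17,cv); (25,6,cv); (25,22,cv); (25,24,cv); (26,15,cv); (26,22,cv); (26,23,cv); (27,17,cv); (27,23,cv); (27,24,cv); (28,22,cv); (28,23,cv); (28,24,cv)
final:
nodes: 1:V, 3:V, 5:V, 6:V, 8:V, 10:V, 13:T, 15:V, 16:V, 17:V, 19:T, 20:T, 21:T, 22:V, 23:V, 24:V, 25:T, 26:T, 27:T, 28:T
edges: (13,1,cv); (13,1,cvk); (13,5,cv); (13,8,cv); (19,8,cv); (19,15,cv); (19,16,cv); (20,10,cv); (20,16,cv); (20,17,cv); (21,15,cv); (21,16,cv); (21,17,cv); (25,6,cv); (25,22,cv); (25,24,cv); (26,15,cv); (26,22,cv); (26,23,cv); (27,17,cv); (27,23,cv); (27,24,cv); (28,22,cv); (28,23,cv); (28,24,cv)


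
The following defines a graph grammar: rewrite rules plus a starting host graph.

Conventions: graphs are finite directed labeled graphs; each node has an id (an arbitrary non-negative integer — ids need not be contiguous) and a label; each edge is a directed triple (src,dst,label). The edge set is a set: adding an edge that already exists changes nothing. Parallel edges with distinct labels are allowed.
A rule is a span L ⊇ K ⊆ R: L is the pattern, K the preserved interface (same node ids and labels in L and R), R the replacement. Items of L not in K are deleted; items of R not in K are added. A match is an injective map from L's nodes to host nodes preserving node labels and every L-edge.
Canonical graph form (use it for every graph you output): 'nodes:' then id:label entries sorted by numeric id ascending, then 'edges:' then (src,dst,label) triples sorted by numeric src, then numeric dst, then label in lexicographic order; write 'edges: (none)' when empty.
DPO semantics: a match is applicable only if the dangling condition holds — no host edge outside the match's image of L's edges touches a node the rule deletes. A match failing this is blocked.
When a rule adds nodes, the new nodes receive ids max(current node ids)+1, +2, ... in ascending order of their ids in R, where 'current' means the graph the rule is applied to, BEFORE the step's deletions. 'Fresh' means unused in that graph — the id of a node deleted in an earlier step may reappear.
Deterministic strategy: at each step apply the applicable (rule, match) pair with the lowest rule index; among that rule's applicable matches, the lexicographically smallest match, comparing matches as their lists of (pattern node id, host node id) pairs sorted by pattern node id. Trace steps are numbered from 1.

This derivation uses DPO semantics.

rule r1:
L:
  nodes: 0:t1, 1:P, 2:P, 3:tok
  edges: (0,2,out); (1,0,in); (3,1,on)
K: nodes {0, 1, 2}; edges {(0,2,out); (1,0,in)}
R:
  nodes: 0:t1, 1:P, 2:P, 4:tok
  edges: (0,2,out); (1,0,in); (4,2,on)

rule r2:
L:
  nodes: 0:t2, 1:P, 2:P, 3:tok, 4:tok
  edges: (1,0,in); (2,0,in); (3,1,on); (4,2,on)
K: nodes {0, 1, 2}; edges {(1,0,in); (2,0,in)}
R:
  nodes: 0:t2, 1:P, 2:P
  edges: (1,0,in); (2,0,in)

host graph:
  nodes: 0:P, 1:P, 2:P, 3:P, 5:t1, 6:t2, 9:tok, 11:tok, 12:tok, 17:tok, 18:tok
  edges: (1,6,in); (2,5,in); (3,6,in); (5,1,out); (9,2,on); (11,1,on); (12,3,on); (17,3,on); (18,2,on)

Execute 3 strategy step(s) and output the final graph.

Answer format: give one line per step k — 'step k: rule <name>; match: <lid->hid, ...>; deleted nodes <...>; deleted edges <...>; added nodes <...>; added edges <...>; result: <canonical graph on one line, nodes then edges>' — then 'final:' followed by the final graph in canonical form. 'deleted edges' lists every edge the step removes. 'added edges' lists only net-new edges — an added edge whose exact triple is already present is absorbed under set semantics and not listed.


step 1: rule r1; match: 0->5, 1->2, 2->1, 3->9; deleted nodes 9; deleted edges (9,2,on); added nodes 19; added edges (19,1,on); result: nodes: 0:P, 1:P, 2:P, 3:P, 5:t1, 6:t2, 11:tok, 12:tok, 17:tok, 18:tok, 19:tok edges: (1,6,in); (2,5,in); (3,6,in); (5,1,out); (11,1,on); (12,3,on); (17,3,on); (18,2,on); (19,1,on)
step 2: rule r1; match: 0->5, 1->2, 2->1, 3->18; deleted nodes 18; deleted edges (18,2,on); added nodes 20; added edges (20,1,on); result: nodes: 0:P, 1:P, 2:P, 3:P, 5:t1, 6:t2, 11:tok, 12:tok, 17:tok, 19:tok, 20:tok edges: (1,6,in); (2,5,in); (3,6,in); (5,1,out); (11,1,on); (12,3,on); (17,3,on); (19,1,on); (20,1,on)
step 3: rule r2; match: 0->6, 1->1, 2->3, 3->11, 4->12; deleted nodes 11, 12; deleted edges (11,1,on); (12,3,on); added nodes (none); added edges (none); result: nodes: 0:P, 1:P, 2:P, 3:P, 5:t1, 6:t2, 17:tok, 19:tok, 20:tok edges: (1,6,in); (2,5,in); (3,6,in); (5,1,out); (17,3,on); (19,1,on); (20,1,on)
final:
nodes: 0:P, 1:P, 2:P, 3:P, 5:t1, 6:t2, 17:tok, 19:tok, 20:tok
edges: (1,6,in); (2,5,in); (3,6,in); (5,1,out); (17,3,on); (19,1,on); (20,1,on)


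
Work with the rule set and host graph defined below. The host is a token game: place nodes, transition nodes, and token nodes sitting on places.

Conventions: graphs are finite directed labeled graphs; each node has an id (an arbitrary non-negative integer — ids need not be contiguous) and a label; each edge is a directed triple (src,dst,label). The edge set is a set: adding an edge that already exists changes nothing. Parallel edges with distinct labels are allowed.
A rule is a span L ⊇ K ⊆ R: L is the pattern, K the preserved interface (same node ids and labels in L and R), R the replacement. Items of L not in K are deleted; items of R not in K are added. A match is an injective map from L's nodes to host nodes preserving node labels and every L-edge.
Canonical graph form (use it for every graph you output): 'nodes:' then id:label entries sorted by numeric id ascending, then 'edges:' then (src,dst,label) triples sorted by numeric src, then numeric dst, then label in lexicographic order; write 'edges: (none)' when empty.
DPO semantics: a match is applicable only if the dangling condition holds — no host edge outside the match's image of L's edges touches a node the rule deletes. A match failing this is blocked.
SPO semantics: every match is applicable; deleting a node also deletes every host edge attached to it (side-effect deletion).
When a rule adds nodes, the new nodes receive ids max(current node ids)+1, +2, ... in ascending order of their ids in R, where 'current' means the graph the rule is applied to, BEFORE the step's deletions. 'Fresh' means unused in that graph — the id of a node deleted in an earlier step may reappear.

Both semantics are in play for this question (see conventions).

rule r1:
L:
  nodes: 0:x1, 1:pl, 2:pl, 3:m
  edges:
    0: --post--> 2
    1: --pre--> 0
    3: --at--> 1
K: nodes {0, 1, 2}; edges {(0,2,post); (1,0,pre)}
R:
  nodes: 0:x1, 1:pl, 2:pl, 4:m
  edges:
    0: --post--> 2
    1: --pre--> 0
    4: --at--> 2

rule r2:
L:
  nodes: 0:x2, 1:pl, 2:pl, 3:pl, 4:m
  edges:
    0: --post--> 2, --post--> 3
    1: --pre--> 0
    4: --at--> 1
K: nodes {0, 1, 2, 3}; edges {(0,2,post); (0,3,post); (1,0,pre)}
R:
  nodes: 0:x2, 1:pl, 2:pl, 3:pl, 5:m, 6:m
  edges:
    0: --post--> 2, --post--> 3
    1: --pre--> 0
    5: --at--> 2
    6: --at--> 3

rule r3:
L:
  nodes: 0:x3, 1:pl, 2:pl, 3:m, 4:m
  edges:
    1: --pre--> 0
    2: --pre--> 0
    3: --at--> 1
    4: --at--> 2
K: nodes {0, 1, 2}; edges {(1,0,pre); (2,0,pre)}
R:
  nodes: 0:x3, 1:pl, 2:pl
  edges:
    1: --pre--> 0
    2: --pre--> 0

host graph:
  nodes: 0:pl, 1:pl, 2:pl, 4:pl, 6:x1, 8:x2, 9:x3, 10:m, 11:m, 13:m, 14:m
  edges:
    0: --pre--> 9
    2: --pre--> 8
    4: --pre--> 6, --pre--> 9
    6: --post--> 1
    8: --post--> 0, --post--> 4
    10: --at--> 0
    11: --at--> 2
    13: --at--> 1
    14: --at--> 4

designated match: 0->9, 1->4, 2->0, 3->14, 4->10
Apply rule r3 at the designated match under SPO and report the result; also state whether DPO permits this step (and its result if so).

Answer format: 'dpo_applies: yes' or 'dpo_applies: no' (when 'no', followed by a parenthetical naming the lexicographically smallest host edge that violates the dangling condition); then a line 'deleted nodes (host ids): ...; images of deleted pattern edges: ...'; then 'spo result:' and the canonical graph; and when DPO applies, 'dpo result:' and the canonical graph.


dpo_applies: yes
deleted nodes (host ids): 10, 14; images of deleted pattern edges: (10,0,at); (14,4,at)
spo result:
nodes: 0:pl, 1:pl, 2:pl, 4:pl, 6:x1, 8:x2, 9:x3, 11:m, 13:m
edges: (0,9,pre); (2,8,pre); (4,6,pre); (4,9,pre); (6,1,post); (8,0,post); (8,4,post); (11,2,at); (13,1,at)
dpo result:
nodes: 0:pl, 1:pl, 2:pl, 4:pl, 6:x1, 8:x2, 9:x3, 11:m, 13:m
edges: (0,9,pre); (2,8,pre); (4,6,pre); (4,9,pre); (6,1,post); (8,0,post); (8,4,post); (11,2,at); (13,1,at)


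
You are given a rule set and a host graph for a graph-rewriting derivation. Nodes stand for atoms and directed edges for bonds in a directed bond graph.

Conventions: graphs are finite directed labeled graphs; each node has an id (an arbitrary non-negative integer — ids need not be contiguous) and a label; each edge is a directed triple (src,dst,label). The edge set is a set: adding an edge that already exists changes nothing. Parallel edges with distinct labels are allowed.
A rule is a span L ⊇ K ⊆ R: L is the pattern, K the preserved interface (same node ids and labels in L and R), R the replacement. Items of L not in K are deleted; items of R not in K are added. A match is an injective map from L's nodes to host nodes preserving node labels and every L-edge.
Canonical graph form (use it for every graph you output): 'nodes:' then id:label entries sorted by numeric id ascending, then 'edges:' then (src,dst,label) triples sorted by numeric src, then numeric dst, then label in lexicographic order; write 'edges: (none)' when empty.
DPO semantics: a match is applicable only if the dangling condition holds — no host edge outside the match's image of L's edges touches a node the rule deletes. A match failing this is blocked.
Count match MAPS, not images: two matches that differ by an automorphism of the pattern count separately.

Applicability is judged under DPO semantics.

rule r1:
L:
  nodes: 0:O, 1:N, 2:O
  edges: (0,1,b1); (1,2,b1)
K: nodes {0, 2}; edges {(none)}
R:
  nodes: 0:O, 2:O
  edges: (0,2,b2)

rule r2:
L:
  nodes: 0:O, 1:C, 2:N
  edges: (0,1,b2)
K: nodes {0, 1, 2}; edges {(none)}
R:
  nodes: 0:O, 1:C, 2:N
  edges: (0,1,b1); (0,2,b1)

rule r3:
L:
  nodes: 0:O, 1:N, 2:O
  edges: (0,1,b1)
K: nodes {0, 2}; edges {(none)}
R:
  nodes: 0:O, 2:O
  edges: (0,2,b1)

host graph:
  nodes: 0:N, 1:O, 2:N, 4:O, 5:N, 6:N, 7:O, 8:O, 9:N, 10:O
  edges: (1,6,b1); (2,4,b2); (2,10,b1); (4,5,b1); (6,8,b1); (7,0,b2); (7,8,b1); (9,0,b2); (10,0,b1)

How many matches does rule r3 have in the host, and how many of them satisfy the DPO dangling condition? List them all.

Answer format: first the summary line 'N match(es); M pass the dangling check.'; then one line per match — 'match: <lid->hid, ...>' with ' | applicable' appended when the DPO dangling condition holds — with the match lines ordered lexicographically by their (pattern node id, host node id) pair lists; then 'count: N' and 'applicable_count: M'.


12 match(es); 4 pass the dangling check.
match: 0->1, 1->6, 2->4
match: 0->1, 1->6, 2->7
match: 0->1, 1->6, 2->8
match: 0->1, 1->6, 2->10
match: 0->4, 1->5, 2->1 | applicable
match: 0->4, 1->5, 2->7 | applicable
match: 0->4, 1->5, 2->8 | applicable
match: 0->4, 1->5, 2->10 | applicable
match: 0->10, 1->0, 2->1
match: 0->10, 1->0, 2->4
match: 0->10, 1->0, 2->7
match: 0->10, 1->0, 2->8
count: 12
applicable_count: 4


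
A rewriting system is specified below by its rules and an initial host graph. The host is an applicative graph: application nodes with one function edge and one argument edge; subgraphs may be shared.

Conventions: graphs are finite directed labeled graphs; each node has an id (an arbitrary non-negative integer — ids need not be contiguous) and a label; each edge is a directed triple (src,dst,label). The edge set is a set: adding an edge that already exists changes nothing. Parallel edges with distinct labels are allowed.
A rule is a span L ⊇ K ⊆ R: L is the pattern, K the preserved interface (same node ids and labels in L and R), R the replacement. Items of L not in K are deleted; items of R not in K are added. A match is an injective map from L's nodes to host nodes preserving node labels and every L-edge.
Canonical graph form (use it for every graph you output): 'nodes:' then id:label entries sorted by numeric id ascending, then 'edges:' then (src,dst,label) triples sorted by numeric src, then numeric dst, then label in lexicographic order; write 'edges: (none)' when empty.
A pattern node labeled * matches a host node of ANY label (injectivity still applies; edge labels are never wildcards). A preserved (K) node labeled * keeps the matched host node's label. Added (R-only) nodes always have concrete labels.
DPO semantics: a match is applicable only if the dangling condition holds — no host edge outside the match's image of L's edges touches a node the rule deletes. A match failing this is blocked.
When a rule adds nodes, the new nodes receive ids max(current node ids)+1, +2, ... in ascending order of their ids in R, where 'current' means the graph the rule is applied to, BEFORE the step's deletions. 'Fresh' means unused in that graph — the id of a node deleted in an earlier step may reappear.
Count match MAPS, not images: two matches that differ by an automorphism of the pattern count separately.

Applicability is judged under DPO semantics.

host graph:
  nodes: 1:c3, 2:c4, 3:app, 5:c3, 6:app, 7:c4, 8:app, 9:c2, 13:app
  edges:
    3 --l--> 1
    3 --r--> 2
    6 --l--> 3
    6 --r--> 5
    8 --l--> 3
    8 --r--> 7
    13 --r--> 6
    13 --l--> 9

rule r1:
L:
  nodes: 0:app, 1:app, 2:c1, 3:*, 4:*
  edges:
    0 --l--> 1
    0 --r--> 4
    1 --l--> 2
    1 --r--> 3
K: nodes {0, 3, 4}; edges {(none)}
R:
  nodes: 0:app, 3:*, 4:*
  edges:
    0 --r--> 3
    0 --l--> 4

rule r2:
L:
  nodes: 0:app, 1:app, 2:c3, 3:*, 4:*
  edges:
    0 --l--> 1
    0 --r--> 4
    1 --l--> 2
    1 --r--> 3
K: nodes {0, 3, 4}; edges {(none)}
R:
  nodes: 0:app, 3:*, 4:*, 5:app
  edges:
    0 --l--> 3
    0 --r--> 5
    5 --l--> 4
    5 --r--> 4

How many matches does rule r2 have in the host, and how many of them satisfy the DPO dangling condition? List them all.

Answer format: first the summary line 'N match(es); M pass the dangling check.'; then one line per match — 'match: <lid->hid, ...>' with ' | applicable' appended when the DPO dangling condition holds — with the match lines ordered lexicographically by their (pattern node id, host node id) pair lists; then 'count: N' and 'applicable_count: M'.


2 match(es); 0 pass the dangling check.
match: 0->6, 1->3, 2->1, 3->2, 4->5
match: 0->8, 1->3, 2->1, 3->2, 4->7
count: 2
applicable_count: 0


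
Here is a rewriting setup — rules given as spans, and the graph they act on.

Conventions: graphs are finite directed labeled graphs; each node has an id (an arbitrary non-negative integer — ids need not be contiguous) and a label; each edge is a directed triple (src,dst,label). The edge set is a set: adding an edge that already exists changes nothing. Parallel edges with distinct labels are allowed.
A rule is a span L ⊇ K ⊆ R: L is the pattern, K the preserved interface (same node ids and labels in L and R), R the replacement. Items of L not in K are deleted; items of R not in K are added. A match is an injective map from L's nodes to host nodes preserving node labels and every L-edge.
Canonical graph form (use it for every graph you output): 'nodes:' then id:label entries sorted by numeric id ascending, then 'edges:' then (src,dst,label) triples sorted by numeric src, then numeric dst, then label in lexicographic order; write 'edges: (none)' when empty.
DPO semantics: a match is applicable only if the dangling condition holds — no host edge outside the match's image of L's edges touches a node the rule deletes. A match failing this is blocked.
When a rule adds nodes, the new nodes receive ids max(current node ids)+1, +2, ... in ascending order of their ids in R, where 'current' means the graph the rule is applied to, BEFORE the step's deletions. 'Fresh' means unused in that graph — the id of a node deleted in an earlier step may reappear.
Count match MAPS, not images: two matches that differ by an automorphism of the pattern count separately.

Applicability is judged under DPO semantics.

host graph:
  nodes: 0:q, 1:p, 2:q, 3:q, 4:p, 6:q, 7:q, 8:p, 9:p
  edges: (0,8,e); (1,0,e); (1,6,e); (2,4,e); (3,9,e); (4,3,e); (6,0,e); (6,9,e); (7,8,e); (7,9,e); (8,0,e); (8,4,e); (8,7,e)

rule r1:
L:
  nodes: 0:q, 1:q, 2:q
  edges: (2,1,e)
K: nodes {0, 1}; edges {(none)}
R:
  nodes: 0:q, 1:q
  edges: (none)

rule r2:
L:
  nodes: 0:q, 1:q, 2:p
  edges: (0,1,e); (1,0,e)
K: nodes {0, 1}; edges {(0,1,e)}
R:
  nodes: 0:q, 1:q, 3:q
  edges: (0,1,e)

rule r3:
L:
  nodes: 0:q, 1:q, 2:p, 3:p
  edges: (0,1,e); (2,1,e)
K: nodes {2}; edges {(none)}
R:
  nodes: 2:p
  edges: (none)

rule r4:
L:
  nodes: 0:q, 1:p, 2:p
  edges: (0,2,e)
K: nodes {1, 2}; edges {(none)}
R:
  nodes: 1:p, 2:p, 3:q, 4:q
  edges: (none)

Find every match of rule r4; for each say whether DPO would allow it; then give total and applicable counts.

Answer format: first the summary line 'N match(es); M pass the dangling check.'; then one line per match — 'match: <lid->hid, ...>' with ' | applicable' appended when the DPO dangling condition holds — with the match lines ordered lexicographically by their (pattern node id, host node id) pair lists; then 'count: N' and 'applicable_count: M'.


18 match(es); 3 pass the dangling check.
match: 0->0, 1->1, 2->8
match: 0->0, 1->4, 2->8
match: 0->0, 1->9, 2->8
match: 0->2, 1->1, 2->4 | applicable
match: 0->2, 1->8, 2->4 | applicable
match: 0->2, 1->9, 2->4 | applicable
match: 0->3, 1->1, 2->9
match: 0->3, 1->4, 2->9
match: 0->3, 1->8, 2->9
match: 0->6, 1->1, 2->9
match: 0->6, 1->4, 2->9
match: 0->6, 1->8, 2->9
match: 0->7, 1->1, 2->8
match: 0->7, 1->1, 2->9
match: 0->7, 1->4, 2->8
match: 0->7, 1->4, 2->9
match: 0->7, 1->8, 2->9
match: 0->7, 1->9, 2->8
count: 18
applicable_count: 3


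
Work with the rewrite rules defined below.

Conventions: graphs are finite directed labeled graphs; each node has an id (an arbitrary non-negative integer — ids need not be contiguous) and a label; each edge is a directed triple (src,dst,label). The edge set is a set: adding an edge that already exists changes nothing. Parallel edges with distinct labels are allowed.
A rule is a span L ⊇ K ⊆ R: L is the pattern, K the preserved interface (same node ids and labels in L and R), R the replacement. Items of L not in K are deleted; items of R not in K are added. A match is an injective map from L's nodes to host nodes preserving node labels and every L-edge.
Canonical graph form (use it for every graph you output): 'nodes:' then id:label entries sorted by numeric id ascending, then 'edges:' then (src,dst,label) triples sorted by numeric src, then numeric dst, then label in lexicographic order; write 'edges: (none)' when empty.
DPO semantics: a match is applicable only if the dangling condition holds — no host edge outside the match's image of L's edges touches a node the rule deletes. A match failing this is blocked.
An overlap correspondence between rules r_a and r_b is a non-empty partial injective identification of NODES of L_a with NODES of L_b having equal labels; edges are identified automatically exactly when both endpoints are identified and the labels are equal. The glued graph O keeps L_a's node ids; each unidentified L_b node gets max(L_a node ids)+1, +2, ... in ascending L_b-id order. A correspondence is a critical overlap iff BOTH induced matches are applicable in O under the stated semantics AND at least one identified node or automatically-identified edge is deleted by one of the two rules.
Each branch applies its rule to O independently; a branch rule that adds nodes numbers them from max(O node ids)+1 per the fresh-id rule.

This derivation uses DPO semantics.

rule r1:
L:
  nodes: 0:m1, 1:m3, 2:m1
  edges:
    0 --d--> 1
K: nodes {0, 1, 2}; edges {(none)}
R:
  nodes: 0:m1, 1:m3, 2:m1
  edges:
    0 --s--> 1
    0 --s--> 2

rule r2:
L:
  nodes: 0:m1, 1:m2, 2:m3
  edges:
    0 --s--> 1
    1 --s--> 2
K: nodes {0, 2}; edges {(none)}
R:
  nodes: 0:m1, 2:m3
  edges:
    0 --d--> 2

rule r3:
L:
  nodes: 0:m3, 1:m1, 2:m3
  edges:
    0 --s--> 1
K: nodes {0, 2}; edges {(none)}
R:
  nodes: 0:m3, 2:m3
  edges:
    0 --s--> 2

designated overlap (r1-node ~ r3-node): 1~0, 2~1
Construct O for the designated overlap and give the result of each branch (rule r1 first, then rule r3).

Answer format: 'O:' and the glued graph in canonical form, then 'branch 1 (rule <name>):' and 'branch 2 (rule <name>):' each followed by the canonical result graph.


O:
nodes: 0:m1, 1:m3, 2:m1, 3:m3
edges: (0,1,d); (1,2,s)
branch 1 (rule r1):
nodes: 0:m1, 1:m3, 2:m1, 3:m3
edges: (0,1,s); (0,2,s); (1,2,s)
branch 2 (rule r3):
nodes: 0:m1, 1:m3, 3:m3
edges: (0,1,d); (1,3,s)


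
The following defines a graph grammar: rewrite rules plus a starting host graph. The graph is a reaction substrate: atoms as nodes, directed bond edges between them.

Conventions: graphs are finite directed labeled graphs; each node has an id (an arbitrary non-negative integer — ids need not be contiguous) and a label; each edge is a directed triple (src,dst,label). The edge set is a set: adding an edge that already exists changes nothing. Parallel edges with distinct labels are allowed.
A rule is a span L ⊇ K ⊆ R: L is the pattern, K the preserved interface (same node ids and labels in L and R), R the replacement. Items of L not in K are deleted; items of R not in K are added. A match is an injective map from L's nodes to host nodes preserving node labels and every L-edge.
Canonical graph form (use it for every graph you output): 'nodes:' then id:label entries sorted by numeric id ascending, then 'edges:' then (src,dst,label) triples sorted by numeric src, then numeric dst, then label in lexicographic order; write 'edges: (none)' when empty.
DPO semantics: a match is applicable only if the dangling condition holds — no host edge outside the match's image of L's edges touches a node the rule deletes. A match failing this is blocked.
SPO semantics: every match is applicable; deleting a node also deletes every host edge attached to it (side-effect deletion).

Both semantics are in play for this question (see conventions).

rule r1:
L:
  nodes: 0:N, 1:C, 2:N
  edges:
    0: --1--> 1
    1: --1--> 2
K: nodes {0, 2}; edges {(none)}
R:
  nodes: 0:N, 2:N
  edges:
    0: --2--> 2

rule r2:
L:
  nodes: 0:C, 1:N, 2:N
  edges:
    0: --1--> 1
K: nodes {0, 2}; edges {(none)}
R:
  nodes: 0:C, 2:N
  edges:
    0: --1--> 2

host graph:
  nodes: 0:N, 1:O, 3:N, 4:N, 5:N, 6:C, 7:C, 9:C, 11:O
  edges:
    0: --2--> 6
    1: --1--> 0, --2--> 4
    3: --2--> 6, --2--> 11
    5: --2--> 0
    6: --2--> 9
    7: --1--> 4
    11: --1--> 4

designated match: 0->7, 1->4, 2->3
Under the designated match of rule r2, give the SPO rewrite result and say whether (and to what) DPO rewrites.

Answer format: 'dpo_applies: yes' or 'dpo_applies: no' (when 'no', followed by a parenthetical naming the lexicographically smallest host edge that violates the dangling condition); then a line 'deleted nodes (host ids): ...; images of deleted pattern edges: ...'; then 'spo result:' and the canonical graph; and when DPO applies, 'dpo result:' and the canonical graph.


dpo_applies: no
(the rule deletes node 4, which keeps host edge (1,4,2) outside the match image — the dangling condition fails, DPO blocks; SPO proceeds and side-deletes such edges)
deleted nodes (host ids): 4; images of deleted pattern edges: (7,4,1)
spo result:
nodes: 0:N, 1:O, 3:N, 5:N, 6:C, 7:C, 9:C, 11:O
edges: (0,6,2); (1,0,1); (3,6,2); (3,11,2); (5,0,2); (6,9,2); (7,3,1)
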